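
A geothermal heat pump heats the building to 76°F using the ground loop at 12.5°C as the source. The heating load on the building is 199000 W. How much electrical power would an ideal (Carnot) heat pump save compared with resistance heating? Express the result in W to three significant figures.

191000 W

In absolute terms T_C = 285.65 K and T_H = 297.59 K, so ΔT = 11.94 K.
COP_Carnot = T_H/ΔT = 297.59/11.94 = 24.91.
Resistance heating needs Ẇ_res = Q̇_H = 199000 W; the reversible heat pump needs only Ẇ_hp = Q̇_H/COP = 7987 W.
Saving = 199000 − 7987 = 191000 W.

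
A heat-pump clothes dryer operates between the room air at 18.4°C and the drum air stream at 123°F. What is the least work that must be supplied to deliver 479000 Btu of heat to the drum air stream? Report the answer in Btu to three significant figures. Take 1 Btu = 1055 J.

In absolute terms T_C = 291.55 K and T_H = 323.71 K, so ΔT = 32.16 K.
The reversible limit is COP_HP = T_H/ΔT = 10.07, so W_min = Q_H/COP = Q_H·ΔT/T_H.
W_min = 479000 × 32.16/323.71 = 47580 Btu.

47600 Btu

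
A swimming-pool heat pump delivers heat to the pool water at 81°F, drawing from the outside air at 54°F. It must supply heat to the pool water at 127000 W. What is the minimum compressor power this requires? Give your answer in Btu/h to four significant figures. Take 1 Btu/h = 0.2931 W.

In absolute terms T_C = 285.37 K and T_H = 300.37 K, so ΔT = 15.00 K.
COP_Carnot = T_H/ΔT = 300.37/15.00 = 20.02.
Ẇ_min = Q̇/COP_Carnot = 127000/20.02 = 6342 W = 21640 Btu/h.

21640 Btu/h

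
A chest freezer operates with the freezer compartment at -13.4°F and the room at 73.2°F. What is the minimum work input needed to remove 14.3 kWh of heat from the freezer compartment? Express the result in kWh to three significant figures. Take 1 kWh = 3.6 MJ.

2.77 kWh

In absolute terms T_C = 247.93 K and T_H = 296.04 K, so ΔT = 48.11 K.
The reversible limit is COP_R = T_C/ΔT = 5.153, so W_min = Q_C/COP = Q_C·ΔT/T_C.
W_min = 14.30 × 48.11/247.93 = 2.775 kWh.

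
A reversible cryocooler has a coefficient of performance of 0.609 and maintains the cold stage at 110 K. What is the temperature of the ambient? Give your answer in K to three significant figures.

291 K

COP_R = T_C/(T_H − T_C) gives T_H − T_C = T_C/COP.
With T_C = 110.00 K, T_H = 110.00 × (1 + 1/0.609) = 290.62 K.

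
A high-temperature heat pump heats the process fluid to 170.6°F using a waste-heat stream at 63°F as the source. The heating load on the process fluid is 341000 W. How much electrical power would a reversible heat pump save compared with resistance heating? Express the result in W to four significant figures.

In absolute terms T_C = 290.37 K and T_H = 350.15 K, so ΔT = 59.78 K.
COP_Carnot = T_H/ΔT = 350.15/59.78 = 5.858.
Resistance heating needs Ẇ_res = Q̇_H = 341000 W; the reversible heat pump needs only Ẇ_hp = Q̇_H/COP = 58220 W.
Saving = 341000 − 58220 = 282800 W.

282800 W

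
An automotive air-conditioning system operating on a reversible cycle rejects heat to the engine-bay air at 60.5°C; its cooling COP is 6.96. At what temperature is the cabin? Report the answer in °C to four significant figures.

18.58 °C

For a Carnot refrigerator COP_R = T_C/(T_H − T_C), so T_C = COP·T_H/(1 + COP).
With T_H = 333.65 K, T_C = 6.96 × 333.65/7.960 = 291.73 K.
Converting, 291.73 K = 18.58°C.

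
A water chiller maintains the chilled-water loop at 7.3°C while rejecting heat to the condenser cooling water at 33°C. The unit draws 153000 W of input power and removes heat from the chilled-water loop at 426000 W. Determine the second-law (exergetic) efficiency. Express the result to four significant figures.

0.2552

COP_actual = Q̇_C/Ẇ = 426000/153000 = 2.784.
In absolute terms T_C = 280.45 K and T_H = 306.15 K, so ΔT = 25.70 K.
COP_Carnot = T_C/ΔT = 280.45/25.70 = 10.91.
η_II = COP_actual/COP_Carnot = 2.784/10.91 = 0.2552.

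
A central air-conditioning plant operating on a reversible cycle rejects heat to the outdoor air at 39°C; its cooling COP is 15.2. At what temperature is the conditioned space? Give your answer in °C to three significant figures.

19.7 °C

For a Carnot refrigerator COP_R = T_C/(T_H − T_C), so T_C = COP·T_H/(1 + COP).
With T_H = 312.15 K, T_C = 15.2 × 312.15/16.20 = 292.88 K.
Converting, 292.88 K = 19.73°C.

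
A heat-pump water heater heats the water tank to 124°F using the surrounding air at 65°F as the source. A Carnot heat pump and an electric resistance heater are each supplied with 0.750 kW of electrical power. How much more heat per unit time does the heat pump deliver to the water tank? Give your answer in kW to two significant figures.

In absolute terms T_C = 291.48 K and T_H = 324.26 K, so ΔT = 32.78 K.
COP_Carnot = T_H/ΔT = 324.26/32.78 = 9.893.
The heat pump delivers Q̇_H = COP × Ẇ = 7.420 kW; the resistance heater delivers Ẇ = 0.7500 kW.
Extra = (COP − 1)·Ẇ = 6.670 kW.

6.7 kW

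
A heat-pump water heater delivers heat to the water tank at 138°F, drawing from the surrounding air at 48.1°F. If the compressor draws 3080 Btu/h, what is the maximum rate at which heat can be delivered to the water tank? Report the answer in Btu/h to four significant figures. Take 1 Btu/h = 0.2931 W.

In absolute terms T_C = 282.09 K and T_H = 332.04 K, so ΔT = 49.94 K.
COP_Carnot = T_H/ΔT = 332.04/49.94 = 6.648.
Q̇_max = COP_Carnot × Ẇ = 6.648 × 3080 Btu/h = 20480 Btu/h.

20480 Btu/h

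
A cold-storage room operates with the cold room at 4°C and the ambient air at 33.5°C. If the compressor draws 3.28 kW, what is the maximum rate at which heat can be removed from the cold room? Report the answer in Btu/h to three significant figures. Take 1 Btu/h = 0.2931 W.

105000 Btu/h

In absolute terms T_C = 277.15 K and T_H = 306.65 K, so ΔT = 29.50 K.
COP_Carnot = T_C/ΔT = 277.15/29.50 = 9.395.
Q̇_max = COP_Carnot × Ẇ = 9.395 × 3.280 kW = 30.82 kW = 105100 Btu/h.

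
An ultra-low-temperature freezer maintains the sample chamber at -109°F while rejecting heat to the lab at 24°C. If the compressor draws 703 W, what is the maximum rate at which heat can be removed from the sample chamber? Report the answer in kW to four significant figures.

In absolute terms T_C = 194.82 K and T_H = 297.15 K, so ΔT = 102.3 K.
COP_Carnot = T_C/ΔT = 194.82/102.3 = 1.904.
Q̇_max = COP_Carnot × Ẇ = 1.904 × 703.0 W = 1338 W = 1.338 kW.

1.338 kW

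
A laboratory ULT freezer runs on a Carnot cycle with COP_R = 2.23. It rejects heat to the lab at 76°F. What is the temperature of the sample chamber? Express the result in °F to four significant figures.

For a Carnot refrigerator COP_R = T_C/(T_H − T_C), so T_C = COP·T_H/(1 + COP).
With T_H = 297.59 K, T_C = 2.23 × 297.59/3.230 = 205.46 K.
Converting, 205.46 K = -89.84°F.

-89.84 °F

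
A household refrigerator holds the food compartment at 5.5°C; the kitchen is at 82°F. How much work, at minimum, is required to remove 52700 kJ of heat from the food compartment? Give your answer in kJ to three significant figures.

4210 kJ

In absolute terms T_C = 278.65 K and T_H = 300.93 K, so ΔT = 22.28 K.
The reversible limit is COP_R = T_C/ΔT = 12.51, so W_min = Q_C/COP = Q_C·ΔT/T_C.
W_min = 52700 × 22.28/278.65 = 4213 kJ.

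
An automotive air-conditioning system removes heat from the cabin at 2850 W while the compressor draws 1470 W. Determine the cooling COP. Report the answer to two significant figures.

1.9

The first law gives Q̇_H = Q̇_C + Ẇ, so the three rates are Q̇_C = 2850, Q̇_H = 4320, Ẇ = 1470 W.
COP_R = Q̇_C/Ẇ = 2850/1470 = 1.939.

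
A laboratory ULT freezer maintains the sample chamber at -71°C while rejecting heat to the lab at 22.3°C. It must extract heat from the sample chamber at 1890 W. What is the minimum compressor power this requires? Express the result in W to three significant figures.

872 W

In absolute terms T_C = 202.15 K and T_H = 295.45 K, so ΔT = 93.30 K.
COP_Carnot = T_C/ΔT = 202.15/93.30 = 2.167.
Ẇ_min = Q̇/COP_Carnot = 1890/2.167 = 872.3 W.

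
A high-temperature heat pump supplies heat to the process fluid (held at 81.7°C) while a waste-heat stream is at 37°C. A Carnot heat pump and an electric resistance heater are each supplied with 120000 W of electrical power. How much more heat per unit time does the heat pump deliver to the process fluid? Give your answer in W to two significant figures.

830000 W

In absolute terms T_C = 310.15 K and T_H = 354.85 K, so ΔT = 44.70 K.
COP_Carnot = T_H/ΔT = 354.85/44.70 = 7.938.
The heat pump delivers Q̇_H = COP × Ẇ = 952600 W; the resistance heater delivers Ẇ = 120000 W.
Extra = (COP − 1)·Ẇ = 832600 W.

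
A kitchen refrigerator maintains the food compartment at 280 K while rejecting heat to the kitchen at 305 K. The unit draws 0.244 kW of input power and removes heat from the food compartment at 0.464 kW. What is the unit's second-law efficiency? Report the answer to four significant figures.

COP_actual = Q̇_C/Ẇ = 0.4640/0.2440 = 1.902.
The reservoir spacing is ΔT = 305 − 280 = 25.00 K.
COP_Carnot = T_C/ΔT = 280.00/25.00 = 11.20.
η_II = COP_actual/COP_Carnot = 1.902/11.20 = 0.1698.

0.1698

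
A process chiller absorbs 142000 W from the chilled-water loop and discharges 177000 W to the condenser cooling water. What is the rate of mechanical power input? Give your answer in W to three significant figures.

35000 W

For a cyclic device the first law requires Q̇_H = Q̇_C + Ẇ.
Ẇ = Q̇_H − Q̇_C = 35000 W.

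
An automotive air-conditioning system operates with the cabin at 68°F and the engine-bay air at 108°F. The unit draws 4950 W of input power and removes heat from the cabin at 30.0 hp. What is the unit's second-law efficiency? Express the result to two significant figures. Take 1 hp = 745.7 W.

Converting, Q̇_C = 30.00 hp = 22370 W, so COP_actual = Q̇_C/Ẇ = 22370/4950 = 4.519.
In absolute terms T_C = 293.15 K and T_H = 315.37 K, so ΔT = 22.22 K.
COP_Carnot = T_C/ΔT = 293.15/22.22 = 13.19.
η_II = COP_actual/COP_Carnot = 4.519/13.19 = 0.3426.

0.34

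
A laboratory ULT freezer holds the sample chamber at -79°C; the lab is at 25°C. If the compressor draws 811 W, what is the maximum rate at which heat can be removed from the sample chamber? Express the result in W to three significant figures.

In absolute terms T_C = 194.15 K and T_H = 298.15 K, so ΔT = 104.0 K.
COP_Carnot = T_C/ΔT = 194.15/104.0 = 1.867.
Q̇_max = COP_Carnot × Ẇ = 1.867 × 811.0 W = 1514 W.

1510 W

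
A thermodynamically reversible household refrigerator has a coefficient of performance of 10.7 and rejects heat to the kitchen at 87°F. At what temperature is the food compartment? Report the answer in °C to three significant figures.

For a Carnot refrigerator COP_R = T_C/(T_H − T_C), so T_C = COP·T_H/(1 + COP).
With T_H = 303.71 K, T_C = 10.7 × 303.71/11.70 = 277.75 K.
Converting, 277.75 K = 4.60°C.

4.60 °C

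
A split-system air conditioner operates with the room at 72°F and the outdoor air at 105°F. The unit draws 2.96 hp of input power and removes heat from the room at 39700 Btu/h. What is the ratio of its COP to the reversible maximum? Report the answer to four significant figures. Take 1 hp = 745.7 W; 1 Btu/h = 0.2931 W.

Converting, Q̇_C = 39700 Btu/h = 15.60 hp, so COP_actual = Q̇_C/Ẇ = 15.60/2.960 = 5.272.
In absolute terms T_C = 295.37 K and T_H = 313.71 K, so ΔT = 18.33 K.
COP_Carnot = T_C/ΔT = 295.37/18.33 = 16.11.
η_II = COP_actual/COP_Carnot = 5.272/16.11 = 0.3272.

0.3272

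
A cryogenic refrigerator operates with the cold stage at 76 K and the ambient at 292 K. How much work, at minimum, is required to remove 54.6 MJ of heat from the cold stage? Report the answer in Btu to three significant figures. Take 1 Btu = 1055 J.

The reservoir spacing is ΔT = 292 − 76 = 216.0 K.
The reversible limit is COP_R = T_C/ΔT = 0.3519, so W_min = Q_C/COP = Q_C·ΔT/T_C.
W_min = 54.60 × 216.0/76.00 = 155.2 MJ = 147100 Btu.

147000 Btu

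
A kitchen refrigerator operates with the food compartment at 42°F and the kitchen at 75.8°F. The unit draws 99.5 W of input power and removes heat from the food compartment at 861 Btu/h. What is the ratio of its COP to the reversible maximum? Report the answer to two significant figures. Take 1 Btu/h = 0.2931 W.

Converting, Q̇_C = 861.0 Btu/h = 252.4 W, so COP_actual = Q̇_C/Ẇ = 252.4/99.50 = 2.536.
In absolute terms T_C = 278.71 K and T_H = 297.48 K, so ΔT = 18.78 K.
COP_Carnot = T_C/ΔT = 278.71/18.78 = 14.84.
η_II = COP_actual/COP_Carnot = 2.536/14.84 = 0.1709.

0.17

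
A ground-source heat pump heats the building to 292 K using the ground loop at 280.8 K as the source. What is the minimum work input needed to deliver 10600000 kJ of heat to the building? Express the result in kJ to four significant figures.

The reservoir spacing is ΔT = 292 − 280.8 = 11.20 K.
The reversible limit is COP_HP = T_H/ΔT = 26.07, so W_min = Q_H/COP = Q_H·ΔT/T_H.
W_min = 10600000 × 11.20/292.00 = 406600 kJ.

406600 kJ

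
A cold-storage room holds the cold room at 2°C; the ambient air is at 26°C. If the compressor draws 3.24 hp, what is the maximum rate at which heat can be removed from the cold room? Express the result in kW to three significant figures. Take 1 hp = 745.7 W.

27.7 kW

In absolute terms T_C = 275.15 K and T_H = 299.15 K, so ΔT = 24.00 K.
COP_Carnot = T_C/ΔT = 275.15/24.00 = 11.46.
Q̇_max = COP_Carnot × Ẇ = 11.46 × 3.240 hp = 37.15 hp = 27.70 kW.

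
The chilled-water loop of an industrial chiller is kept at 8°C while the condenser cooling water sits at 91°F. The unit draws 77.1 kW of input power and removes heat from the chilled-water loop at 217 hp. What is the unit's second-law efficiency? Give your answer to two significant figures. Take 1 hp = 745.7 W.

0.18

Converting, Q̇_C = 217.0 hp = 161.8 kW, so COP_actual = Q̇_C/Ẇ = 161.8/77.10 = 2.099.
In absolute terms T_C = 281.15 K and T_H = 305.93 K, so ΔT = 24.78 K.
COP_Carnot = T_C/ΔT = 281.15/24.78 = 11.35.
η_II = COP_actual/COP_Carnot = 2.099/11.35 = 0.1850.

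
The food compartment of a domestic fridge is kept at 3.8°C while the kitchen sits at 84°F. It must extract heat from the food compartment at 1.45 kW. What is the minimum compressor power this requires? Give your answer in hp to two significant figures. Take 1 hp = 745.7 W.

0.18 hp

In absolute terms T_C = 276.95 K and T_H = 302.04 K, so ΔT = 25.09 K.
COP_Carnot = T_C/ΔT = 276.95/25.09 = 11.04.
Ẇ_min = Q̇/COP_Carnot = 1.450/11.04 = 0.1314 kW = 0.1762 hp.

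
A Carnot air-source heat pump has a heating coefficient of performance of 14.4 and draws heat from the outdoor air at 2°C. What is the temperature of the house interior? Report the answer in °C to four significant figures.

22.53 °C

COP_HP = T_H/(T_H − T_C) rearranges to T_H = COP·T_C/(COP − 1).
With T_C = 275.15 K, T_H = 14.4 × 275.15/13.40 = 295.68 K.
Converting, 295.68 K = 22.53°C.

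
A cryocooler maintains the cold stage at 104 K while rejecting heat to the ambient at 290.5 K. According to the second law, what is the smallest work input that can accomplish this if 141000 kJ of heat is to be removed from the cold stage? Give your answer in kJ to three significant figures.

253000 kJ

The reservoir spacing is ΔT = 290.5 − 104 = 186.5 K.
The reversible limit is COP_R = T_C/ΔT = 0.5576, so W_min = Q_C/COP = Q_C·ΔT/T_C.
W_min = 141000 × 186.5/104.00 = 252900 kJ.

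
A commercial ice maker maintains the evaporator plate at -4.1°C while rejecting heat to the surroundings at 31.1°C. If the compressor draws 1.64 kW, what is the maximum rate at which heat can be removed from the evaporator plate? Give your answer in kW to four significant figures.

12.54 kW

In absolute terms T_C = 269.05 K and T_H = 304.25 K, so ΔT = 35.20 K.
COP_Carnot = T_C/ΔT = 269.05/35.20 = 7.643.
Q̇_max = COP_Carnot × Ẇ = 7.643 × 1.640 kW = 12.54 kW.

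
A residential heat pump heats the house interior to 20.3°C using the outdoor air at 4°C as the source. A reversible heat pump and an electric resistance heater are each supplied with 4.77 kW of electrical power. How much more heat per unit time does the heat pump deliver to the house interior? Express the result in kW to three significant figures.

81.1 kW

In absolute terms T_C = 277.15 K and T_H = 293.45 K, so ΔT = 16.30 K.
COP_Carnot = T_H/ΔT = 293.45/16.30 = 18.00.
The heat pump delivers Q̇_H = COP × Ẇ = 85.87 kW; the resistance heater delivers Ẇ = 4.770 kW.
Extra = (COP − 1)·Ẇ = 81.10 kW.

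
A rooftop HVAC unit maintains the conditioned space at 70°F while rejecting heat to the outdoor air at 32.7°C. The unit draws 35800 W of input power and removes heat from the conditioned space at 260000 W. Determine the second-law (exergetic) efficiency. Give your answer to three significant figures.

COP_actual = Q̇_C/Ẇ = 260000/35800 = 7.263.
In absolute terms T_C = 294.26 K and T_H = 305.85 K, so ΔT = 11.59 K.
COP_Carnot = T_C/ΔT = 294.26/11.59 = 25.39.
η_II = COP_actual/COP_Carnot = 7.263/25.39 = 0.2860.

0.286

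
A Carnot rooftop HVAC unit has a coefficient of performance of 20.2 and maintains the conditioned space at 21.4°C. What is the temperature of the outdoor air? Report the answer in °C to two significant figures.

COP_R = T_C/(T_H − T_C) gives T_H − T_C = T_C/COP.
With T_C = 294.55 K, T_H = 294.55 × (1 + 1/20.2) = 309.13 K.
Converting, 309.13 K = 35.98°C.

36 °C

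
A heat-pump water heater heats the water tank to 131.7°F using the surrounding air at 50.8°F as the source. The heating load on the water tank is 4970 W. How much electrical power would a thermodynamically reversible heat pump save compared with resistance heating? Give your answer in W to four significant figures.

4290 W

In absolute terms T_C = 283.59 K and T_H = 328.54 K, so ΔT = 44.94 K.
COP_Carnot = T_H/ΔT = 328.54/44.94 = 7.310.
Resistance heating needs Ẇ_res = Q̇_H = 4970 W; the reversible heat pump needs only Ẇ_hp = Q̇_H/COP = 679.9 W.
Saving = 4970 − 679.9 = 4290 W.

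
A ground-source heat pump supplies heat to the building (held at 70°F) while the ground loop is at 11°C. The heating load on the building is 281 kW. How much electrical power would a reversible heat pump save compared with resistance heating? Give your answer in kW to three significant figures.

271 kW

In absolute terms T_C = 284.15 K and T_H = 294.26 K, so ΔT = 10.11 K.
COP_Carnot = T_H/ΔT = 294.26/10.11 = 29.10.
Resistance heating needs Ẇ_res = Q̇_H = 281.0 kW; the reversible heat pump needs only Ẇ_hp = Q̇_H/COP = 9.655 kW.
Saving = 281.0 − 9.655 = 271.3 kW.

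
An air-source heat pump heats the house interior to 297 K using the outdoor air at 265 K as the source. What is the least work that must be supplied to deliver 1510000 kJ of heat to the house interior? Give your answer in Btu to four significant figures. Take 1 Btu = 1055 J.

The reservoir spacing is ΔT = 297 − 265 = 32.00 K.
The reversible limit is COP_HP = T_H/ΔT = 9.281, so W_min = Q_H/COP = Q_H·ΔT/T_H.
W_min = 1510000 × 32.00/297.00 = 162700 kJ = 154200 Btu.

154200 Btu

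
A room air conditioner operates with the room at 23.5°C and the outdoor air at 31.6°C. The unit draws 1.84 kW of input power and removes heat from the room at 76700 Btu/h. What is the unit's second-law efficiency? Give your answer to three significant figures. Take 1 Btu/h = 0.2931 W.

0.334

Converting, Q̇_C = 76700 Btu/h = 22.48 kW, so COP_actual = Q̇_C/Ẇ = 22.48/1.840 = 12.22.
In absolute terms T_C = 296.65 K and T_H = 304.75 K, so ΔT = 8.100 K.
COP_Carnot = T_C/ΔT = 296.65/8.100 = 36.62.
η_II = COP_actual/COP_Carnot = 12.22/36.62 = 0.3336.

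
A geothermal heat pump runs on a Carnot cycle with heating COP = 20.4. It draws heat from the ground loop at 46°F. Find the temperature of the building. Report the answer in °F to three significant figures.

72.1 °F

COP_HP = T_H/(T_H − T_C) rearranges to T_H = COP·T_C/(COP − 1).
With T_C = 280.93 K, T_H = 20.4 × 280.93/19.40 = 295.41 K.
Converting, 295.41 K = 72.07°F.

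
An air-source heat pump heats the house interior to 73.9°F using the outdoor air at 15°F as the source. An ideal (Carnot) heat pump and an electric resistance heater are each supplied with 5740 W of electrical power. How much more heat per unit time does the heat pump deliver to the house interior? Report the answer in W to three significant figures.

In absolute terms T_C = 263.71 K and T_H = 296.43 K, so ΔT = 32.72 K.
COP_Carnot = T_H/ΔT = 296.43/32.72 = 9.059.
The heat pump delivers Q̇_H = COP × Ẇ = 52000 W; the resistance heater delivers Ẇ = 5740 W.
Extra = (COP − 1)·Ẇ = 46260 W.

46300 W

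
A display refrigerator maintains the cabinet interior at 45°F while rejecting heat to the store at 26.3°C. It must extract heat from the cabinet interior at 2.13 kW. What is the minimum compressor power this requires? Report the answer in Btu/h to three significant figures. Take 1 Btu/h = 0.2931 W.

494 Btu/h

In absolute terms T_C = 280.37 K and T_H = 299.45 K, so ΔT = 19.08 K.
COP_Carnot = T_C/ΔT = 280.37/19.08 = 14.70.
Ẇ_min = Q̇/COP_Carnot = 2.130/14.70 = 0.1449 kW = 494.5 Btu/h.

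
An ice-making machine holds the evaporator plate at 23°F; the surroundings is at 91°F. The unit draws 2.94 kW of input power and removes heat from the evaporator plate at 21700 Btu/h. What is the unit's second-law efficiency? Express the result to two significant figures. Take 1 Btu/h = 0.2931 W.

0.30

Converting, Q̇_C = 21700 Btu/h = 6.360 kW, so COP_actual = Q̇_C/Ẇ = 6.360/2.940 = 2.163.
In absolute terms T_C = 268.15 K and T_H = 305.93 K, so ΔT = 37.78 K.
COP_Carnot = T_C/ΔT = 268.15/37.78 = 7.098.
η_II = COP_actual/COP_Carnot = 2.163/7.098 = 0.3048.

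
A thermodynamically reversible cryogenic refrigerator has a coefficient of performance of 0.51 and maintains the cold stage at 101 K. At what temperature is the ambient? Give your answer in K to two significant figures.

COP_R = T_C/(T_H − T_C) gives T_H − T_C = T_C/COP.
With T_C = 101.00 K, T_H = 101.00 × (1 + 1/0.51) = 299.04 K.

300 K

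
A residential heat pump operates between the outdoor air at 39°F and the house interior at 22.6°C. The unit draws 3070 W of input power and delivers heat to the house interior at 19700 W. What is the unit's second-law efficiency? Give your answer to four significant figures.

0.4060

COP_actual = Q̇_H/Ẇ = 19700/3070 = 6.417.
In absolute terms T_C = 277.04 K and T_H = 295.75 K, so ΔT = 18.71 K.
COP_Carnot = T_H/ΔT = 295.75/18.71 = 15.81.
η_II = COP_actual/COP_Carnot = 6.417/15.81 = 0.4060.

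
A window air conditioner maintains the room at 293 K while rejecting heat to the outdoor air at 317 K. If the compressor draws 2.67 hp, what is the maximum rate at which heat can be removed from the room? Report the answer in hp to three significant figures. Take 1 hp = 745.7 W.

The reservoir spacing is ΔT = 317 − 293 = 24.00 K.
COP_Carnot = T_C/ΔT = 293.00/24.00 = 12.21.
Q̇_max = COP_Carnot × Ẇ = 12.21 × 2.670 hp = 32.60 hp.

32.6 hp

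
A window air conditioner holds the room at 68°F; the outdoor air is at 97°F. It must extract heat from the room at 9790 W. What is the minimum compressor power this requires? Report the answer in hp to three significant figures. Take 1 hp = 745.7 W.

0.722 hp

In absolute terms T_C = 293.15 K and T_H = 309.26 K, so ΔT = 16.11 K.
COP_Carnot = T_C/ΔT = 293.15/16.11 = 18.20.
Ẇ_min = Q̇/COP_Carnot = 9790/18.20 = 538.0 W = 0.7215 hp.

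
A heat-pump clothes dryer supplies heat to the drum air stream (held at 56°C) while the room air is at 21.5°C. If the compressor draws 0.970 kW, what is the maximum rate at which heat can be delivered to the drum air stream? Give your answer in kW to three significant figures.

9.25 kW

In absolute terms T_C = 294.65 K and T_H = 329.15 K, so ΔT = 34.50 K.
COP_Carnot = T_H/ΔT = 329.15/34.50 = 9.541.
Q̇_max = COP_Carnot × Ẇ = 9.541 × 0.9700 kW = 9.254 kW.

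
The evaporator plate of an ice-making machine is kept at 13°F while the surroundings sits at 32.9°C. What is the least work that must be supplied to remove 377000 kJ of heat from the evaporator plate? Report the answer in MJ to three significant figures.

In absolute terms T_C = 262.59 K and T_H = 306.05 K, so ΔT = 43.46 K.
The reversible limit is COP_R = T_C/ΔT = 6.043, so W_min = Q_C/COP = Q_C·ΔT/T_C.
W_min = 377000 × 43.46/262.59 = 62390 kJ = 62.39 MJ.

62.4 MJ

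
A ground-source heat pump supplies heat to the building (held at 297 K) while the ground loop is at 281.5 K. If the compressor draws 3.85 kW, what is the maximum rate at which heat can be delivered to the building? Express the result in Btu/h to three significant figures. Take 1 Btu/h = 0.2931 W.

The reservoir spacing is ΔT = 297 − 281.5 = 15.50 K.
COP_Carnot = T_H/ΔT = 297.00/15.50 = 19.16.
Q̇_max = COP_Carnot × Ẇ = 19.16 × 3.850 kW = 73.77 kW = 251700 Btu/h.

252000 Btu/h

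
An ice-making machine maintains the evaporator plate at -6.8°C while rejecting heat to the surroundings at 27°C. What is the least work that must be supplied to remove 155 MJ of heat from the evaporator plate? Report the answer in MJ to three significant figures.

19.7 MJ

In absolute terms T_C = 266.35 K and T_H = 300.15 K, so ΔT = 33.80 K.
The reversible limit is COP_R = T_C/ΔT = 7.880, so W_min = Q_C/COP = Q_C·ΔT/T_C.
W_min = 155.0 × 33.80/266.35 = 19.67 MJ.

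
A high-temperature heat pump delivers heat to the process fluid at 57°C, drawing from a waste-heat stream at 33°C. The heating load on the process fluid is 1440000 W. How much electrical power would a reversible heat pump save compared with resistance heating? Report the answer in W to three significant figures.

1340000 W

In absolute terms T_C = 306.15 K and T_H = 330.15 K, so ΔT = 24.00 K.
COP_Carnot = T_H/ΔT = 330.15/24.00 = 13.76.
Resistance heating needs Ẇ_res = Q̇_H = 1440000 W; the reversible heat pump needs only Ẇ_hp = Q̇_H/COP = 104700 W.
Saving = 1440000 − 104700 = 1335000 W.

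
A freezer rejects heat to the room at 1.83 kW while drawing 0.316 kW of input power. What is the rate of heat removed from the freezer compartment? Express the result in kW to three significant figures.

1.51 kW

For a cyclic device the first law requires Q̇_H = Q̇_C + Ẇ.
Q̇_C = Q̇_H − Ẇ = 1.514 kW.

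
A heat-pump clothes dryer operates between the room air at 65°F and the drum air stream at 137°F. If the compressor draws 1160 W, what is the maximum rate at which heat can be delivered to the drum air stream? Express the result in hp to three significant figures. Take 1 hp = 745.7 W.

In absolute terms T_C = 291.48 K and T_H = 331.48 K, so ΔT = 40.00 K.
COP_Carnot = T_H/ΔT = 331.48/40.00 = 8.287.
Q̇_max = COP_Carnot × Ẇ = 8.287 × 1160 W = 9613 W = 12.89 hp.

12.9 hp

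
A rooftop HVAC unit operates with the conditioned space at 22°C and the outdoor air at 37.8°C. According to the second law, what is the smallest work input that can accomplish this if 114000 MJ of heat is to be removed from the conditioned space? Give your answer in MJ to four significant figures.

In absolute terms T_C = 295.15 K and T_H = 310.95 K, so ΔT = 15.80 K.
The reversible limit is COP_R = T_C/ΔT = 18.68, so W_min = Q_C/COP = Q_C·ΔT/T_C.
W_min = 114000 × 15.80/295.15 = 6103 MJ.

6103 MJ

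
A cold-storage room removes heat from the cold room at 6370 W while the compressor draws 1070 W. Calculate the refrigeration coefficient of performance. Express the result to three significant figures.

The first law gives Q̇_H = Q̇_C + Ẇ, so the three rates are Q̇_C = 6370, Q̇_H = 7440, Ẇ = 1070 W.
COP_R = Q̇_C/Ẇ = 6370/1070 = 5.953.

5.95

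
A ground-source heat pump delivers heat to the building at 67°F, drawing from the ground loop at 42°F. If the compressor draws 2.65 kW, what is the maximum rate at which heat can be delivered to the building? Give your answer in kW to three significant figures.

In absolute terms T_C = 278.71 K and T_H = 292.59 K, so ΔT = 13.89 K.
COP_Carnot = T_H/ΔT = 292.59/13.89 = 21.07.
Q̇_max = COP_Carnot × Ẇ = 21.07 × 2.650 kW = 55.83 kW.

55.8 kW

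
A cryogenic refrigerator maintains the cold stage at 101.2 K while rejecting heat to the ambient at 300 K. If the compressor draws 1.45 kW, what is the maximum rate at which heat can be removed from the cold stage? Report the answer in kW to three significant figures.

0.738 kW

The reservoir spacing is ΔT = 300 − 101.2 = 198.8 K.
COP_Carnot = T_C/ΔT = 101.20/198.8 = 0.5091.
Q̇_max = COP_Carnot × Ẇ = 0.5091 × 1.450 kW = 0.7381 kW.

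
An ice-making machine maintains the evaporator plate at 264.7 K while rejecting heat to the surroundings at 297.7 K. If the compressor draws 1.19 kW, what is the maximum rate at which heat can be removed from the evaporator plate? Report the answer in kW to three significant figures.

9.55 kW

The reservoir spacing is ΔT = 297.7 − 264.7 = 33.00 K.
COP_Carnot = T_C/ΔT = 264.70/33.00 = 8.021.
Q̇_max = COP_Carnot × Ẇ = 8.021 × 1.190 kW = 9.545 kW.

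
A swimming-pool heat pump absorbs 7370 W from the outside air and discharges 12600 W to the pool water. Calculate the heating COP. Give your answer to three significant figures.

2.41

The first law gives Q̇_H = Q̇_C + Ẇ, so the three rates are Q̇_C = 7370, Q̇_H = 12600, Ẇ = 5230 W.
COP_HP = Q̇_H/Ẇ = 12600/5230 = 2.409.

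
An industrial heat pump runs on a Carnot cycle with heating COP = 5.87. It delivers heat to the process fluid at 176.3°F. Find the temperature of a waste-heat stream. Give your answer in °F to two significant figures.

COP_HP = T_H/(T_H − T_C) gives T_H − T_C = T_H/COP.
With T_H = 353.32 K, T_C = 353.32 × (1 − 1/5.87) = 293.13 K.
Converting, 293.13 K = 67.96°F.

68 °F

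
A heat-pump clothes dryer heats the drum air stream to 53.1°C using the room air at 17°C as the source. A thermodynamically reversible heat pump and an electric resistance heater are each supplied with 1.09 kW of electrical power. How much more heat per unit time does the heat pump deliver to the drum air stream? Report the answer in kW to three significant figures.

In absolute terms T_C = 290.15 K and T_H = 326.25 K, so ΔT = 36.10 K.
COP_Carnot = T_H/ΔT = 326.25/36.10 = 9.037.
The heat pump delivers Q̇_H = COP × Ẇ = 9.851 kW; the resistance heater delivers Ẇ = 1.090 kW.
Extra = (COP − 1)·Ẇ = 8.761 kW.

8.76 kW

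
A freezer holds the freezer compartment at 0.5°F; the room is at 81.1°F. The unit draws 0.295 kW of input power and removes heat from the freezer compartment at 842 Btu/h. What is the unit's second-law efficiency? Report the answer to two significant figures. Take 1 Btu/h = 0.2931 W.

0.15

Converting, Q̇_C = 842.0 Btu/h = 0.2468 kW, so COP_actual = Q̇_C/Ẇ = 0.2468/0.2950 = 0.8366.
In absolute terms T_C = 255.65 K and T_H = 300.43 K, so ΔT = 44.78 K.
COP_Carnot = T_C/ΔT = 255.65/44.78 = 5.709.
η_II = COP_actual/COP_Carnot = 0.8366/5.709 = 0.1465.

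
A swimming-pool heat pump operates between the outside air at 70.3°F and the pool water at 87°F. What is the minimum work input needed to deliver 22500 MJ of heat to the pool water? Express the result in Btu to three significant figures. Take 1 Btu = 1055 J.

652000 Btu

In absolute terms T_C = 294.43 K and T_H = 303.71 K, so ΔT = 9.278 K.
The reversible limit is COP_HP = T_H/ΔT = 32.73, so W_min = Q_H/COP = Q_H·ΔT/T_H.
W_min = 22500 × 9.278/303.71 = 687.3 MJ = 651500 Btu.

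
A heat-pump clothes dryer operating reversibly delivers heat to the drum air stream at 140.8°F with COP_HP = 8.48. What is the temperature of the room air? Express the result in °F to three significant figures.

70.0 °F

COP_HP = T_H/(T_H − T_C) gives T_H − T_C = T_H/COP.
With T_H = 333.59 K, T_C = 333.59 × (1 − 1/8.48) = 294.26 K.
Converting, 294.26 K = 69.99°F.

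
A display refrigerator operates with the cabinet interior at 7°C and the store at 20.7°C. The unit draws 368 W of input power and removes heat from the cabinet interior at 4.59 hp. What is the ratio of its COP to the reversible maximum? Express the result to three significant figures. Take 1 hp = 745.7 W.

Converting, Q̇_C = 4.590 hp = 3423 W, so COP_actual = Q̇_C/Ẇ = 3423/368.0 = 9.301.
In absolute terms T_C = 280.15 K and T_H = 293.85 K, so ΔT = 13.70 K.
COP_Carnot = T_C/ΔT = 280.15/13.70 = 20.45.
η_II = COP_actual/COP_Carnot = 9.301/20.45 = 0.4548.

0.455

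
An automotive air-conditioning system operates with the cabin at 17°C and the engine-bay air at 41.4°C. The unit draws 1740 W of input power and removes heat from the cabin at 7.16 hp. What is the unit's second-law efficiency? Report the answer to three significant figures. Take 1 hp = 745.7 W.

Converting, Q̇_C = 7.160 hp = 5339 W, so COP_actual = Q̇_C/Ẇ = 5339/1740 = 3.069.
In absolute terms T_C = 290.15 K and T_H = 314.55 K, so ΔT = 24.40 K.
COP_Carnot = T_C/ΔT = 290.15/24.40 = 11.89.
η_II = COP_actual/COP_Carnot = 3.069/11.89 = 0.2580.

0.258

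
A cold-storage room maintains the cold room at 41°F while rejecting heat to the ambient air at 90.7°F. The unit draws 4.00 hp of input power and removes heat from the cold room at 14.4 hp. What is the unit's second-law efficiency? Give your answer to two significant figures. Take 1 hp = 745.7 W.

0.36

COP_actual = Q̇_C/Ẇ = 14.40/4.000 = 3.600.
In absolute terms T_C = 278.15 K and T_H = 305.76 K, so ΔT = 27.61 K.
COP_Carnot = T_C/ΔT = 278.15/27.61 = 10.07.
η_II = COP_actual/COP_Carnot = 3.600/10.07 = 0.3574.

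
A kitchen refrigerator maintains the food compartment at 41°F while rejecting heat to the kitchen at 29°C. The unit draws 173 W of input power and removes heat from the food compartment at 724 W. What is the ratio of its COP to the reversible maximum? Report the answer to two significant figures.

COP_actual = Q̇_C/Ẇ = 724.0/173.0 = 4.185.
In absolute terms T_C = 278.15 K and T_H = 302.15 K, so ΔT = 24.00 K.
COP_Carnot = T_C/ΔT = 278.15/24.00 = 11.59.
η_II = COP_actual/COP_Carnot = 4.185/11.59 = 0.3611.

0.36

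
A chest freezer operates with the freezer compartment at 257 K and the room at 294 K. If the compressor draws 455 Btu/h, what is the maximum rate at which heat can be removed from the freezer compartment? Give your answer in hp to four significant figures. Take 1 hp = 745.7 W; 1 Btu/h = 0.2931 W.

1.242 hp

The reservoir spacing is ΔT = 294 − 257 = 37.00 K.
COP_Carnot = T_C/ΔT = 257.00/37.00 = 6.946.
Q̇_max = COP_Carnot × Ẇ = 6.946 × 455.0 Btu/h = 3160 Btu/h = 1.242 hp.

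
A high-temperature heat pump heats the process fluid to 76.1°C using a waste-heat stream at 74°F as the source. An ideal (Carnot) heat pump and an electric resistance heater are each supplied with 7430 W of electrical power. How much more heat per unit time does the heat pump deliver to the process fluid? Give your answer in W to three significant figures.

41700 W

In absolute terms T_C = 296.48 K and T_H = 349.25 K, so ΔT = 52.77 K.
COP_Carnot = T_H/ΔT = 349.25/52.77 = 6.619.
The heat pump delivers Q̇_H = COP × Ẇ = 49180 W; the resistance heater delivers Ẇ = 7430 W.
Extra = (COP − 1)·Ẇ = 41750 W.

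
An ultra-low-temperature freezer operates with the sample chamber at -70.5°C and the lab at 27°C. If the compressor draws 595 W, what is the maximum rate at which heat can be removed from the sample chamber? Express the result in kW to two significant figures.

1.2 kW

In absolute terms T_C = 202.65 K and T_H = 300.15 K, so ΔT = 97.50 K.
COP_Carnot = T_C/ΔT = 202.65/97.50 = 2.078.
Q̇_max = COP_Carnot × Ẇ = 2.078 × 595.0 W = 1237 W = 1.237 kW.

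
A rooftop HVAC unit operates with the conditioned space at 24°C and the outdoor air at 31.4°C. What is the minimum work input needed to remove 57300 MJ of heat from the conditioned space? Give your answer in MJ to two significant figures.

In absolute terms T_C = 297.15 K and T_H = 304.55 K, so ΔT = 7.400 K.
The reversible limit is COP_R = T_C/ΔT = 40.16, so W_min = Q_C/COP = Q_C·ΔT/T_C.
W_min = 57300 × 7.400/297.15 = 1427 MJ.

1400 MJ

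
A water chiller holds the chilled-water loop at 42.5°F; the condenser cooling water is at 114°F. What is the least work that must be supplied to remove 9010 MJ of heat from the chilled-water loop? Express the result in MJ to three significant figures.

1280 MJ

In absolute terms T_C = 278.98 K and T_H = 318.71 K, so ΔT = 39.72 K.
The reversible limit is COP_R = T_C/ΔT = 7.023, so W_min = Q_C/COP = Q_C·ΔT/T_C.
W_min = 9010 × 39.72/278.98 = 1283 MJ.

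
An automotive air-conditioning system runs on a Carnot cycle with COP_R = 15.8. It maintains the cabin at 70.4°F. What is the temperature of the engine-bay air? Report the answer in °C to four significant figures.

COP_R = T_C/(T_H − T_C) gives T_H − T_C = T_C/COP.
With T_C = 294.48 K, T_H = 294.48 × (1 + 1/15.8) = 313.12 K.
Converting, 313.12 K = 39.97°C.

39.97 °C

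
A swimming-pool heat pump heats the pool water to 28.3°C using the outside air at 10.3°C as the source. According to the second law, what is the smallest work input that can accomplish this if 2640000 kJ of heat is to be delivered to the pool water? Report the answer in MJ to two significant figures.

160 MJ

In absolute terms T_C = 283.45 K and T_H = 301.45 K, so ΔT = 18.00 K.
The reversible limit is COP_HP = T_H/ΔT = 16.75, so W_min = Q_H/COP = Q_H·ΔT/T_H.
W_min = 2640000 × 18.00/301.45 = 157600 kJ = 157.6 MJ.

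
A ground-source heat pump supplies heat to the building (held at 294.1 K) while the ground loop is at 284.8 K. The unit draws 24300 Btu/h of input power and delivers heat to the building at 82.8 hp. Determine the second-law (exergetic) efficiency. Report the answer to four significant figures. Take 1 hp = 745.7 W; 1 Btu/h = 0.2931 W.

0.2741

Converting, Q̇_H = 82.80 hp = 210700 Btu/h, so COP_actual = Q̇_H/Ẇ = 210700/24300 = 8.669.
The reservoir spacing is ΔT = 294.1 − 284.8 = 9.300 K.
COP_Carnot = T_H/ΔT = 294.10/9.300 = 31.62.
η_II = COP_actual/COP_Carnot = 8.669/31.62 = 0.2741.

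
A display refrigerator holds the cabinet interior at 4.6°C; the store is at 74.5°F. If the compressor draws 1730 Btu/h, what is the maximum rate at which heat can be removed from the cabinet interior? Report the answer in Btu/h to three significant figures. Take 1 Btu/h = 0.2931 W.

25300 Btu/h

In absolute terms T_C = 277.75 K and T_H = 296.76 K, so ΔT = 19.01 K.
COP_Carnot = T_C/ΔT = 277.75/19.01 = 14.61.
Q̇_max = COP_Carnot × Ẇ = 14.61 × 1730 Btu/h = 25280 Btu/h.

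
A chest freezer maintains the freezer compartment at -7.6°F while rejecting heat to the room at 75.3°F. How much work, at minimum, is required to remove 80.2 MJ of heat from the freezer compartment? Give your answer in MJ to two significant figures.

In absolute terms T_C = 251.15 K and T_H = 297.21 K, so ΔT = 46.06 K.
The reversible limit is COP_R = T_C/ΔT = 5.453, so W_min = Q_C/COP = Q_C·ΔT/T_C.
W_min = 80.20 × 46.06/251.15 = 14.71 MJ.

15 MJ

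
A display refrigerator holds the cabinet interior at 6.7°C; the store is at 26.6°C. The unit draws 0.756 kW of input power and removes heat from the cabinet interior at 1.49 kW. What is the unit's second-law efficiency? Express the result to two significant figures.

0.14

COP_actual = Q̇_C/Ẇ = 1.490/0.7560 = 1.971.
In absolute terms T_C = 279.85 K and T_H = 299.75 K, so ΔT = 19.90 K.
COP_Carnot = T_C/ΔT = 279.85/19.90 = 14.06.
η_II = COP_actual/COP_Carnot = 1.971/14.06 = 0.1401.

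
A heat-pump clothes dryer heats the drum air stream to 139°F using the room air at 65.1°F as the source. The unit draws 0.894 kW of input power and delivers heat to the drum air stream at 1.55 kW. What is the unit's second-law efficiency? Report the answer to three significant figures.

0.214

COP_actual = Q̇_H/Ẇ = 1.550/0.8940 = 1.734.
In absolute terms T_C = 291.54 K and T_H = 332.59 K, so ΔT = 41.06 K.
COP_Carnot = T_H/ΔT = 332.59/41.06 = 8.101.
η_II = COP_actual/COP_Carnot = 1.734/8.101 = 0.2140.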